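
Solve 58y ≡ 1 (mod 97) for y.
Since 97 is prime, by Fermat 58^(-1) ≡ 58^{95} ≡ 92 (mod 97). Verify: 58 × 92 = 5336 ≡ 1 (mod 97)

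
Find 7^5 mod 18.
By repeated squaring mod 18: 7^{1}≡7, 7^{2}≡13, 7^{4}≡7. Then 7^{5} = 7^{4+1} ≡ 7 × 7 ≡ 13 mod 18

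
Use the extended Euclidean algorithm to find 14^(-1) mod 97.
Extended GCD: 14(7) + 97(-1) = 1. So 14^(-1) ≡ 7 mod 97. Verify: 14 × 7 = 98 ≡ 1 mod 97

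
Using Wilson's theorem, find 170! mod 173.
(172)! = (170)! × (171) × (172) ≡ -1 (mod 173). So (170)! ≡ -1 × [(172)(171)]^(-1) ≡ 86 (mod 173)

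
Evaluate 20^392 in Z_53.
Using Fermat: 20^{52} ≡ 1 (mod 53). 392 ≡ 28 (mod 52). So 20^{392} ≡ 20^{28} ≡ 24 (mod 53)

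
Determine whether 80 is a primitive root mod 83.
ord_83(80) divides 82. For each prime q|82: 80^{41}≡82, 80^{2}≡9, none ≡ 1. So 80 has order 82 and is a primitive root mod 83.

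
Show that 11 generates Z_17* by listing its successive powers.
11^1, 11^2, ..., 11^{16} mod 17: [11, 2, 5, 4, 10, 8, 3, 16, 6, 15, 12, 13, 7, 9, 14, 1]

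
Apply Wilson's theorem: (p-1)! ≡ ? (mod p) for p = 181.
By Wilson's theorem, (180)! ≡ -1 ≡ 180 (mod 181)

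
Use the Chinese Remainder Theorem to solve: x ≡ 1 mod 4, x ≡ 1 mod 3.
M = 4 × 3 = 12. M₁ = 3, y₁ ≡ 3 mod 4. M₂ = 4, y₂ ≡ 1 mod 3. x = 1×3×3 + 1×4×1 ≡ 1 mod 12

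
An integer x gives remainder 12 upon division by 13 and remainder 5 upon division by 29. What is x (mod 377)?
M = 13 × 29 = 377. M₁ = 29, y₁ ≡ 9 (mod 13). M₂ = 13, y₂ ≡ 9 (mod 29). x = 12×29×9 + 5×13×9 ≡ 324 (mod 377)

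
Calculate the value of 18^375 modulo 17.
Using Fermat: 18^{16} ≡ 1 (mod 17). 375 ≡ 7 (mod 16). So 18^{375} ≡ 18^{7} ≡ 1 (mod 17)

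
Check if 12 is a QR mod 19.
By Euler's criterion: 12^{9} ≡ 18 (mod 19). Since this equals -1 (≡ 18), 12 is not a QR.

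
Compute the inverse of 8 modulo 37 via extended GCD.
Extended GCD: 8(14) + 37(-3) = 1. So 8^(-1) ≡ 14 mod 37. Verify: 8 × 14 = 112 ≡ 1 mod 37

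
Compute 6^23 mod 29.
By repeated squaring mod 29: 6^{1}≡6, 6^{2}≡7, 6^{4}≡20, 6^{8}≡23, 6^{16}≡7. Then 6^{23} = 6^{16+4+2+1} ≡ 7 × 20 × 7 × 6 ≡ 22 mod 29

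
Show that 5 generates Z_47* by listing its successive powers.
5^1, 5^2, ..., 5^{46} mod 47: [5, 25, 31, 14, 23, 21, 11, 8, 40, 12, 13, 18, 43, 27, 41, 17, 38, 2, 10, 3, 15, 28, 46, 42, 22, 16, 33, 24, 26, 36, 39, 7, 35, 34, 29, 4, 20, 6, 30, 9, 45, 37, 44, 32, 19, 1]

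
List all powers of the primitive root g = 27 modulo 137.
27^1, 27^2, ..., 27^{136} mod 137: [27, 44, 92, 18, 75, 107, 12, 50, 117, 8, 79, 78, 51, 7, 52, 34, 96, 126, 114, 64, 84, 76, 134, 56, 5, 135, 83, 49, 90, 101, 124, 60, 113, 37, 40, 121, 116, 118, 35, 123, 33, 69, 82, 22, 46, 9, 106, 122, 6, 25, 127, 4, 108, 39, 94, 72, 26, 17, 48, 63, 57, 32, 42, 38, 67, 28, 71, 136, 110, 93, 45, 119, 62, 30, 125, 87, 20, 129, 58, 59, 86, 130, 85, 103, 41, 11, 23, 73, 53, 61, 3, 81, 132, 2, 54, 88, 47, 36, 13, 77, 24, 100, 97, 16, 21, 19, 102, 14, 104, 68, 55, 115, 91, 128, 31, 15, 131, 112, 10, 133, 29, 98, 43, 65, 111, 120, 89, 74, 80, 105, 95, 99, 70, 109, 66, 1]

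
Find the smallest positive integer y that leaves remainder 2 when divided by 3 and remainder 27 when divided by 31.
M = 3 × 31 = 93. M₁ = 31, y₁ ≡ 1 mod 3. M₂ = 3, y₂ ≡ 21 mod 31. y = 2×31×1 + 27×3×21 ≡ 89 mod 93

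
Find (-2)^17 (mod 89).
By repeated squaring (mod 89): (-2)^{1}≡87, (-2)^{2}≡4, (-2)^{4}≡16, (-2)^{8}≡78, (-2)^{16}≡32. Then (-2)^{17} = (-2)^{16+1} ≡ 32 × 87 ≡ 25 (mod 89)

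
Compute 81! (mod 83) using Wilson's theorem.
(82)! = (81)! × (82) ≡ -1 (mod 83). So (81)! ≡ -1 × (82)^(-1) ≡ (-1)×(-1) = 1 (mod 83)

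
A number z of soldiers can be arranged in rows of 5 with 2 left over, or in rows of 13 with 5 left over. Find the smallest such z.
M = 5 × 13 = 65. M₁ = 13, y₁ ≡ 2 mod 5. M₂ = 5, y₂ ≡ 8 mod 13. z = 2×13×2 + 5×5×8 ≡ 57 mod 65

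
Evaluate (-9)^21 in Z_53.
By repeated squaring (mod 53): (-9)^{1}≡44, (-9)^{2}≡28, (-9)^{4}≡42, (-9)^{8}≡15, (-9)^{16}≡13. Then (-9)^{21} = (-9)^{16+4+1} ≡ 13 × 42 × 44 ≡ 15 (mod 53)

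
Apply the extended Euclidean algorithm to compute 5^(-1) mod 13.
Extended GCD: 5(-5) + 13(2) = 1. So 5^(-1) ≡ -5 ≡ 8 mod 13. Verify: 5 × 8 = 40 ≡ 1 mod 13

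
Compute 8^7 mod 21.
By repeated squaring (mod 21): 8^{1}≡8, 8^{2}≡1, 8^{4}≡1. Then 8^{7} = 8^{4+2+1} ≡ 1 × 1 × 8 ≡ 8 (mod 21)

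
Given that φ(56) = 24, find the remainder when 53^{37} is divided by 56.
By Euler: 53^{24} ≡ 1 mod 56 since gcd(53, 56) = 1. 37 = 1×24 + 13. So 53^{37} ≡ 53^{13} ≡ 53 mod 56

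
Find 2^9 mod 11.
By repeated squaring mod 11: 2^{1}≡2, 2^{2}≡4, 2^{4}≡5, 2^{8}≡3. Then 2^{9} = 2^{8+1} ≡ 3 × 2 ≡ 6 mod 11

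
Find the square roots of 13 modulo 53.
The square roots of 13 mod 53 are 15 and 38. Verify: 15² = 225 ≡ 13 (mod 53)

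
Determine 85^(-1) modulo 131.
Since 131 is prime, by Fermat 85^(-1) ≡ 85^{129} ≡ 37 (mod 131). Verify: 85 × 37 = 3145 ≡ 1 (mod 131)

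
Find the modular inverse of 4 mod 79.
Since 79 is prime, by Fermat 4^(-1) ≡ 4^{77} ≡ 20 mod 79. Verify: 4 × 20 = 80 ≡ 1 mod 79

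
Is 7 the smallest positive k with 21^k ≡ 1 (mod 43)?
Powers of 21 mod 43: 21^1≡21, 21^2≡11, 21^3≡16, 21^4≡35, 21^5≡4, 21^6≡41, 21^7≡1. First k with 21^k≡1 is k=7. Yes, ord_43(21) = 7.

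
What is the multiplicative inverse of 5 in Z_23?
Since 23 is prime, by Fermat 5^(-1) ≡ 5^{21} ≡ 14 (mod 23). Verify: 5 × 14 = 70 ≡ 1 (mod 23)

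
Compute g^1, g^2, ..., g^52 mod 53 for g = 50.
50^1, 50^2, ..., 50^{52} mod 53: [50, 9, 26, 28, 22, 40, 39, 42, 33, 7, 32, 10, 23, 37, 48, 15, 8, 29, 19, 49, 12, 17, 2, 47, 18, 52, 3, 44, 27, 25, 31, 13, 14, 11, 20, 46, 21, 43, 30, 16, 5, 38, 45, 24, 34, 4, 41, 36, 51, 6, 35, 1]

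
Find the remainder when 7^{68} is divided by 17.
By Fermat: 7^{16} ≡ 1 (mod 17). 68 = 4×16 + 4. So 7^{68} ≡ 7^{4} ≡ 4 (mod 17)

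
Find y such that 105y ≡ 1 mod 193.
Since 193 is prime, by Fermat 105^(-1) ≡ 105^{191} ≡ 125 mod 193. Verify: 105 × 125 = 13125 ≡ 1 mod 193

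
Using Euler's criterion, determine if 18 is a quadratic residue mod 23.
By Euler's criterion: 18^{11} ≡ 1 (mod 23). Since this equals 1, 18 is a QR.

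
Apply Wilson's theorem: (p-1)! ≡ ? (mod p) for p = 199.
By Wilson's theorem, (198)! ≡ -1 ≡ 198 (mod 199)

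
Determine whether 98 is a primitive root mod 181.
ord_181(98) divides 180. For each prime q|180: 98^{90}≡180, 98^{60}≡48, 98^{36}≡59, none ≡ 1. So 98 has order 180 and is a primitive root mod 181.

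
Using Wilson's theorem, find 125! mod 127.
(126)! = (125)! × (126) ≡ -1 mod 127. So (125)! ≡ -1 × (126)^(-1) ≡ (-1)×(-1) = 1 mod 127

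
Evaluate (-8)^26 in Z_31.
By repeated squaring mod 31: (-8)^{1}≡23, (-8)^{2}≡2, (-8)^{4}≡4, (-8)^{8}≡16, (-8)^{16}≡8. Then (-8)^{26} = (-8)^{16+8+2} ≡ 8 × 16 × 2 ≡ 8 mod 31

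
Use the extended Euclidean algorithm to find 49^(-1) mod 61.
Extended GCD: 49(5) + 61(-4) = 1. So 49^(-1) ≡ 5 mod 61. Verify: 49 × 5 = 245 ≡ 1 mod 61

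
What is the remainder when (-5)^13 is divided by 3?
Using Fermat: (-5)^{2} ≡ 1 (mod 3). 13 ≡ 1 (mod 2). So (-5)^{13} ≡ (-5)^{1} ≡ 1 (mod 3)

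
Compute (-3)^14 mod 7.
Using Fermat: (-3)^{6} ≡ 1 (mod 7). 14 ≡ 2 (mod 6). So (-3)^{14} ≡ (-3)^{2} ≡ 2 (mod 7)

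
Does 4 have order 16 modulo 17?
4^{4} ≡ 1 (mod 17) and 4 < 16, so ord_17(4) = 4 ≠ 16 and 4 is not a primitive root.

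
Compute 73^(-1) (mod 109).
Since 109 is prime, by Fermat 73^(-1) ≡ 73^{107} ≡ 3 (mod 109). Verify: 73 × 3 = 219 ≡ 1 (mod 109)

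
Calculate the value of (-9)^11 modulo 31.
By repeated squaring (mod 31): (-9)^{1}≡22, (-9)^{2}≡19, (-9)^{4}≡20, (-9)^{8}≡28. Then (-9)^{11} = (-9)^{8+2+1} ≡ 28 × 19 × 22 ≡ 17 (mod 31)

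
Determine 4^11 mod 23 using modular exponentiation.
By repeated squaring mod 23: 4^{1}≡4, 4^{2}≡16, 4^{4}≡3, 4^{8}≡9. Then 4^{11} = 4^{8+2+1} ≡ 9 × 16 × 4 ≡ 1 mod 23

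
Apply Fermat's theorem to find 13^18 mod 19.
By Fermat's Little Theorem, 13^{18} ≡ 1 mod 19 since 19 is prime and gcd(13, 19) = 1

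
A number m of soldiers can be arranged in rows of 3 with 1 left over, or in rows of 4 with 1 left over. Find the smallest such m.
M = 3 × 4 = 12. M₁ = 4, y₁ ≡ 1 (mod 3). M₂ = 3, y₂ ≡ 3 (mod 4). m = 1×4×1 + 1×3×3 ≡ 1 (mod 12)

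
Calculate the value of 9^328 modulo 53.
Using Fermat: 9^{52} ≡ 1 (mod 53). 328 ≡ 16 (mod 52). So 9^{328} ≡ 9^{16} ≡ 13 (mod 53)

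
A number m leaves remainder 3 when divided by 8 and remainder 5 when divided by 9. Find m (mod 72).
M = 8 × 9 = 72. M₁ = 9, y₁ ≡ 1 (mod 8). M₂ = 8, y₂ ≡ 8 (mod 9). m = 3×9×1 + 5×8×8 ≡ 59 (mod 72)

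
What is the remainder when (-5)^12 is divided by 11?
Using Fermat: (-5)^{10} ≡ 1 mod 11. 12 ≡ 2 mod 10. So (-5)^{12} ≡ (-5)^{2} ≡ 3 mod 11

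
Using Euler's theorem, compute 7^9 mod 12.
By Euler: 7^{4} ≡ 1 mod 12 since gcd(7, 12) = 1. 9 = 2×4 + 1. So 7^{9} ≡ 7^{1} ≡ 7 mod 12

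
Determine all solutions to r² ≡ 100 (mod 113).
The square roots of 100 mod 113 are 10 and 103. Verify: 10² = 100 ≡ 100 (mod 113)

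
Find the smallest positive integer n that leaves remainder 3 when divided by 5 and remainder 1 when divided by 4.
M = 5 × 4 = 20. M₁ = 4, y₁ ≡ 4 mod 5. M₂ = 5, y₂ ≡ 1 mod 4. n = 3×4×4 + 1×5×1 ≡ 13 mod 20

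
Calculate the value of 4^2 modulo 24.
4^{2} = 16 ≡ 16 (mod 24)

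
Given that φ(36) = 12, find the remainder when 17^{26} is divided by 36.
By Euler: 17^{12} ≡ 1 mod 36 since gcd(17, 36) = 1. 26 = 2×12 + 2. So 17^{26} ≡ 17^{2} ≡ 1 mod 36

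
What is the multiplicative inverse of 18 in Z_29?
Since 29 is prime, by Fermat 18^(-1) ≡ 18^{27} ≡ 21 mod 29. Verify: 18 × 21 = 378 ≡ 1 mod 29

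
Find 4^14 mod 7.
Using Fermat: 4^{6} ≡ 1 mod 7. 14 ≡ 2 mod 6. So 4^{14} ≡ 4^{2} ≡ 2 mod 7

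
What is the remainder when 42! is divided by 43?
By Wilson's theorem, (42)! ≡ -1 ≡ 42 mod 43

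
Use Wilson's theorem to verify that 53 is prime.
(52)! mod 53 = 52. Since this equals -1 mod 53, Wilson confirms 53 is prime.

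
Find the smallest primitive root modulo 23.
g = 5. Powers: [5, 2, 10, 4, 20, 8, 17, 16, 11, 9, ...] generates all 22 non-zero residues.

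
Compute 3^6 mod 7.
Using Fermat: 3^{6} ≡ 1 mod 7. 6 ≡ 0 mod 6. So 3^{6} ≡ 3^{0} ≡ 1 mod 7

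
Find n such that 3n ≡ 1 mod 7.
Since 7 is prime, by Fermat 3^(-1) ≡ 3^{5} ≡ 5 mod 7. Verify: 3 × 5 = 15 ≡ 1 mod 7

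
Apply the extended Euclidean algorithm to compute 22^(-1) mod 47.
Extended GCD: 22(15) + 47(-7) = 1. So 22^(-1) ≡ 15 mod 47. Verify: 22 × 15 = 330 ≡ 1 mod 47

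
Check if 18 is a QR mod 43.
By Euler's criterion: 18^{21} ≡ 42 mod 43. Since this equals -1 (≡ 42), 18 is not a QR.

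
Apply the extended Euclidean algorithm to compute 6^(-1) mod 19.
Extended GCD: 6(-3) + 19(1) = 1. So 6^(-1) ≡ -3 ≡ 16 mod 19. Verify: 6 × 16 = 96 ≡ 1 mod 19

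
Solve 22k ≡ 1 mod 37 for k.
Since 37 is prime, by Fermat 22^(-1) ≡ 22^{35} ≡ 32 mod 37. Verify: 22 × 32 = 704 ≡ 1 mod 37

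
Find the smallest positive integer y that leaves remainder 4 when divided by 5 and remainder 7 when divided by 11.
M = 5 × 11 = 55. M₁ = 11, y₁ ≡ 1 (mod 5). M₂ = 5, y₂ ≡ 9 (mod 11). y = 4×11×1 + 7×5×9 ≡ 29 (mod 55)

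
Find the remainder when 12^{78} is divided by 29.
By Fermat: 12^{28} ≡ 1 (mod 29). 78 = 2×28 + 22. So 12^{78} ≡ 12^{22} ≡ 28 (mod 29)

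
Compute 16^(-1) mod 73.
Since 73 is prime, by Fermat 16^(-1) ≡ 16^{71} ≡ 32 mod 73. Verify: 16 × 32 = 512 ≡ 1 mod 73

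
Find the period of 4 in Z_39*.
Powers of 4 mod 39: 4^1≡4, 4^2≡16, 4^3≡25, 4^4≡22, 4^5≡10, 4^6≡1. So the order of 4 is 6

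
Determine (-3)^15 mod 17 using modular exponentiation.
By repeated squaring (mod 17): (-3)^{1}≡14, (-3)^{2}≡9, (-3)^{4}≡13, (-3)^{8}≡16. Then (-3)^{15} = (-3)^{8+4+2+1} ≡ 16 × 13 × 9 × 14 ≡ 11 (mod 17)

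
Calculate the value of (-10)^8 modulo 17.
By repeated squaring (mod 17): (-10)^{1}≡7, (-10)^{2}≡15, (-10)^{4}≡4, (-10)^{8}≡16. So (-10)^{8} ≡ 16 (mod 17)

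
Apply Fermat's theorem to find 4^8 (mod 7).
By Fermat: 4^{6} ≡ 1 (mod 7). So 4^{8} = 4^{6} · 4^{2} ≡ 4^{2} ≡ 2 (mod 7)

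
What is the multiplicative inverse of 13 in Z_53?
Since 53 is prime, by Fermat 13^(-1) ≡ 13^{51} ≡ 49 mod 53. Verify: 13 × 49 = 637 ≡ 1 mod 53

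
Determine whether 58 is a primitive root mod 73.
ord_73(58) divides 72. For each prime q|72: 58^{36}≡72, 58^{24}≡8, none ≡ 1. So 58 has order 72 and is a primitive root mod 73.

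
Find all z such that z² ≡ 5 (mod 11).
The square roots of 5 mod 11 are 4 and 7. Verify: 4² = 16 ≡ 5 (mod 11)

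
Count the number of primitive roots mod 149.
Number of primitive roots mod 149 = φ(p-1) = φ(148) = 72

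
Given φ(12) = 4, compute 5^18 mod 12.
By Euler: 5^{4} ≡ 1 mod 12 since gcd(5, 12) = 1. 18 = 4×4 + 2. So 5^{18} ≡ 5^{2} ≡ 1 mod 12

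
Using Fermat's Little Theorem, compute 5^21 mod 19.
By Fermat: 5^{18} ≡ 1 (mod 19). So 5^{21} = 5^{18} · 5^{3} ≡ 5^{3} ≡ 11 (mod 19)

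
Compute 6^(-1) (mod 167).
Since 167 is prime, by Fermat 6^(-1) ≡ 6^{165} ≡ 28 (mod 167). Verify: 6 × 28 = 168 ≡ 1 (mod 167)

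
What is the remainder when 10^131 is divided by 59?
Using Fermat: 10^{58} ≡ 1 (mod 59). 131 ≡ 15 (mod 58). So 10^{131} ≡ 10^{15} ≡ 52 (mod 59)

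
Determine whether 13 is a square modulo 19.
By Euler's criterion: 13^{9} ≡ 18 mod 19. Since this equals -1 (≡ 18), 13 is not a QR.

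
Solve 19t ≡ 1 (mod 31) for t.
Since 31 is prime, by Fermat 19^(-1) ≡ 19^{29} ≡ 18 (mod 31). Verify: 19 × 18 = 342 ≡ 1 (mod 31)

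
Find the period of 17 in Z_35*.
Powers of 17 mod 35: 17^1≡17, 17^2≡9, 17^3≡13, 17^4≡11, 17^5≡12, 17^6≡29, 17^7≡3, 17^8≡16, 17^9≡27, 17^10≡4, 17^11≡33, 17^12≡1. ord_35(17) = 12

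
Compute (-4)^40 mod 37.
Using Fermat: (-4)^{36} ≡ 1 (mod 37). 40 ≡ 4 (mod 36). So (-4)^{40} ≡ (-4)^{4} ≡ 34 (mod 37)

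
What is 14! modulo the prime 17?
(16)! = (14)! × (15) × (16) ≡ -1 (mod 17). So (14)! ≡ -1 × [(16)(15)]^(-1) ≡ 8 (mod 17)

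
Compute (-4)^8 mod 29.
By repeated squaring (mod 29): (-4)^{1}≡25, (-4)^{2}≡16, (-4)^{4}≡24, (-4)^{8}≡25. So (-4)^{8} ≡ 25 (mod 29)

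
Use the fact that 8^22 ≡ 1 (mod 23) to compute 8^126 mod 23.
By Fermat: 8^{22} ≡ 1 (mod 23). 126 = 5×22 + 16. So 8^{126} ≡ 8^{16} ≡ 16 (mod 23)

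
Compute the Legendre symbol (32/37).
(32/37) = 32^{18} mod 37 = -1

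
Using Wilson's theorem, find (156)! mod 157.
By Wilson's theorem, (156)! ≡ -1 ≡ 156 (mod 157)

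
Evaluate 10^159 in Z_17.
Using Fermat: 10^{16} ≡ 1 (mod 17). 159 ≡ 15 (mod 16). So 10^{159} ≡ 10^{15} ≡ 12 (mod 17)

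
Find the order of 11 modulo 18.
Powers of 11 mod 18: 11^1≡11, 11^2≡13, 11^3≡17, 11^4≡7, 11^5≡5, 11^6≡1. ord_18(11) = 6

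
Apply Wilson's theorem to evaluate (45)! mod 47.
(46)! = (45)! × (46) ≡ -1 mod 47. So (45)! ≡ -1 × (46)^(-1) ≡ (-1)×(-1) = 1 mod 47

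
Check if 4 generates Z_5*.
4^{2} ≡ 1 (mod 5) and 2 < 4, so ord_5(4) = 2 ≠ 4 and 4 is not a primitive root.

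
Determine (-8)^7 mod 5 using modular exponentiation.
Using Fermat: (-8)^{4} ≡ 1 (mod 5). 7 ≡ 3 (mod 4). So (-8)^{7} ≡ (-8)^{3} ≡ 3 (mod 5)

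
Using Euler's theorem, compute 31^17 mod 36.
By Euler: 31^{12} ≡ 1 (mod 36) since gcd(31, 36) = 1. 17 = 1×12 + 5. So 31^{17} ≡ 31^{5} ≡ 7 (mod 36)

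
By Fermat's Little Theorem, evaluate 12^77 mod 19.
By Fermat: 12^{18} ≡ 1 (mod 19). 77 = 4×18 + 5. So 12^{77} ≡ 12^{5} ≡ 8 (mod 19)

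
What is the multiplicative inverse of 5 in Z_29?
Since 29 is prime, by Fermat 5^(-1) ≡ 5^{27} ≡ 6 (mod 29). Verify: 5 × 6 = 30 ≡ 1 (mod 29)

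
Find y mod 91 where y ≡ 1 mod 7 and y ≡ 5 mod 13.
M = 7 × 13 = 91. M₁ = 13, y₁ ≡ 6 mod 7. M₂ = 7, y₂ ≡ 2 mod 13. y = 1×13×6 + 5×7×2 ≡ 57 mod 91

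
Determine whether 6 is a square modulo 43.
By Euler's criterion: 6^{21} ≡ 1 (mod 43). Since this equals 1, 6 is a QR.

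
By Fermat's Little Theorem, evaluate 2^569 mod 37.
By Fermat: 2^{36} ≡ 1 mod 37. 569 ≡ 29 mod 36. So 2^{569} ≡ 2^{29} ≡ 24 mod 37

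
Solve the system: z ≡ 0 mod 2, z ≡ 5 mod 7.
M = 2 × 7 = 14. M₁ = 7, y₁ ≡ 1 mod 2. M₂ = 2, y₂ ≡ 4 mod 7. z = 0×7×1 + 5×2×4 ≡ 12 mod 14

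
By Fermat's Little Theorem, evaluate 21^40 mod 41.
By Fermat's Little Theorem, 21^{40} ≡ 1 (mod 41) since 41 is prime and gcd(21, 41) = 1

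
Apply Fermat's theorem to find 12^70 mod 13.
By Fermat: 12^{12} ≡ 1 mod 13. 70 = 5×12 + 10. So 12^{70} ≡ 12^{10} ≡ 1 mod 13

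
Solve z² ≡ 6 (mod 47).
The square roots of 6 mod 47 are 37 and 10. Verify: 37² = 1369 ≡ 6 (mod 47)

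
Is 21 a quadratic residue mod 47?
By Euler's criterion: 21^{23} ≡ 1 (mod 47). Since this equals 1, 21 is a QR.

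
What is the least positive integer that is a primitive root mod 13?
g = 2. Powers: [2, 4, 8, 3, 6, 12, 11, 9, 5, ...] generates all 12 non-zero residues.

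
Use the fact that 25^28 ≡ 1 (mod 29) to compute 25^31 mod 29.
By Fermat: 25^{28} ≡ 1 (mod 29). So 25^{31} = 25^{28} · 25^{3} ≡ 25^{3} ≡ 23 (mod 29)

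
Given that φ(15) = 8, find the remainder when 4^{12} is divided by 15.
By Euler: 4^{8} ≡ 1 (mod 15) since gcd(4, 15) = 1. 12 = 1×8 + 4. So 4^{12} ≡ 4^{4} ≡ 1 (mod 15)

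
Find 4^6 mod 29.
By repeated squaring mod 29: 4^{1}≡4, 4^{2}≡16, 4^{4}≡24. Then 4^{6} = 4^{4+2} ≡ 24 × 16 ≡ 7 mod 29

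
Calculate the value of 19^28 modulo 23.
Using Fermat: 19^{22} ≡ 1 mod 23. 28 ≡ 6 mod 22. So 19^{28} ≡ 19^{6} ≡ 2 mod 23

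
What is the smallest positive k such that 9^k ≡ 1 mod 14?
Powers of 9 mod 14: 9^1≡9, 9^2≡11, 9^3≡1. ord_14(9) = 3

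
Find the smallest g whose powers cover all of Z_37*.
g = 2. For each prime q|36: 2^{18}≡36, 2^{12}≡26, none ≡ 1, so ord_37(2) = 36 and 2 is a primitive root.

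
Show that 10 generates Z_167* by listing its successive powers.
10^1, 10^2, ..., 10^{166} mod 167: [10, 100, 165, 147, 134, 4, 40, 66, 159, 87, 35, 16, 160, 97, 135, 14, 140, 64, 139, 54, 39, 56, 59, 89, 55, 49, 156, 57, 69, 22, 53, 29, 123, 61, 109, 88, 45, 116, 158, 77, 102, 18, 13, 130, 131, 141, 74, 72, 52, 19, 23, 63, 129, 121, 41, 76, 92, 85, 15, 150, 164, 137, 34, 6, 60, 99, 155, 47, 136, 24, 73, 62, 119, 21, 43, 96, 125, 81, 142, 84, 5, 50, 166, 157, 67, 2, 20, 33, 163, 127, 101, 8, 80, 132, 151, 7, 70, 32, 153, 27, 103, 28, 113, 128, 111, 108, 78, 112, 118, 11, 110, 98, 145, 114, 138, 44, 106, 58, 79, 122, 51, 9, 90, 65, 149, 154, 37, 36, 26, 93, 95, 115, 148, 144, 104, 38, 46, 126, 91, 75, 82, 152, 17, 3, 30, 133, 161, 107, 68, 12, 120, 31, 143, 94, 105, 48, 146, 124, 71, 42, 86, 25, 83, 162, 117, 1]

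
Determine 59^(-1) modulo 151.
Since 151 is prime, by Fermat 59^(-1) ≡ 59^{149} ≡ 64 (mod 151). Verify: 59 × 64 = 3776 ≡ 1 (mod 151)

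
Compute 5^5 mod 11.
By repeated squaring (mod 11): 5^{1}≡5, 5^{2}≡3, 5^{4}≡9. Then 5^{5} = 5^{4+1} ≡ 9 × 5 ≡ 1 (mod 11)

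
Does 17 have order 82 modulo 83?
17^{41} ≡ 1 mod 83 and 41 < 82, so ord_83(17) = 41 ≠ 82 and 17 is not a primitive root.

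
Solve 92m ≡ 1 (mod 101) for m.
Since 101 is prime, by Fermat 92^(-1) ≡ 92^{99} ≡ 56 (mod 101). Verify: 92 × 56 = 5152 ≡ 1 (mod 101)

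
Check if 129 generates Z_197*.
129^{28} ≡ 1 (mod 197) and 28 < 196, so ord_197(129) = 28 ≠ 196 and 129 is not a primitive root.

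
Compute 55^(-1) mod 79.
Since 79 is prime, by Fermat 55^(-1) ≡ 55^{77} ≡ 23 mod 79. Verify: 55 × 23 = 1265 ≡ 1 mod 79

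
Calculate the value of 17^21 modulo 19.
Using Fermat: 17^{18} ≡ 1 (mod 19). 21 ≡ 3 (mod 18). So 17^{21} ≡ 17^{3} ≡ 11 (mod 19)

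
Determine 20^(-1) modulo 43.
Since 43 is prime, by Fermat 20^(-1) ≡ 20^{41} ≡ 28 mod 43. Verify: 20 × 28 = 560 ≡ 1 mod 43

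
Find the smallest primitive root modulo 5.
g = 2. For each prime q|4: 2^{2}≡4, none ≡ 1, so ord_5(2) = 4 and 2 is a primitive root.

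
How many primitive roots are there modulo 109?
There are φ(109-1) = φ(108) = 36 primitive roots modulo 109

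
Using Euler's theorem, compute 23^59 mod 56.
By Euler: 23^{24} ≡ 1 mod 56 since gcd(23, 56) = 1. 59 = 2×24 + 11. So 23^{59} ≡ 23^{11} ≡ 39 mod 56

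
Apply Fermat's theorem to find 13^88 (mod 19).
By Fermat: 13^{18} ≡ 1 (mod 19). 88 = 4×18 + 16. So 13^{88} ≡ 13^{16} ≡ 9 (mod 19)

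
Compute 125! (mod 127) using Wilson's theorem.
(126)! = (125)! × (126) ≡ -1 (mod 127). So (125)! ≡ -1 × (126)^(-1) ≡ (-1)×(-1) = 1 (mod 127)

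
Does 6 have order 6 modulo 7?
6^{2} ≡ 1 mod 7 and 2 < 6, so ord_7(6) = 2 ≠ 6 and 6 is not a primitive root.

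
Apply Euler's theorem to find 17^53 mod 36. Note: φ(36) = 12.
By Euler: 17^{12} ≡ 1 mod 36 since gcd(17, 36) = 1. 53 = 4×12 + 5. So 17^{53} ≡ 17^{5} ≡ 17 mod 36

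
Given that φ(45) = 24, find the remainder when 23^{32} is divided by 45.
By Euler: 23^{24} ≡ 1 mod 45 since gcd(23, 45) = 1. 32 = 1×24 + 8. So 23^{32} ≡ 23^{8} ≡ 16 mod 45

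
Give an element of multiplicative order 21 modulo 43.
9 has order 21 mod 43 since 9^{21} ≡ 1 (mod 43) and no smaller power works.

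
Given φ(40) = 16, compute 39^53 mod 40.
By Euler: 39^{16} ≡ 1 (mod 40) since gcd(39, 40) = 1. 53 = 3×16 + 5. So 39^{53} ≡ 39^{5} ≡ 39 (mod 40)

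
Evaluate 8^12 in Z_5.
Using Fermat: 8^{4} ≡ 1 mod 5. 12 ≡ 0 mod 4. So 8^{12} ≡ 8^{0} ≡ 1 mod 5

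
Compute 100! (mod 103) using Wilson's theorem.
(102)! = (100)! × (101) × (102) ≡ -1 (mod 103). So (100)! ≡ -1 × [(102)(101)]^(-1) ≡ 51 (mod 103)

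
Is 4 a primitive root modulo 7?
4^{3} ≡ 1 (mod 7) and 3 < 6, so ord_7(4) = 3 ≠ 6 and 4 is not a primitive root.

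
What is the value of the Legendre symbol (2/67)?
(2/67) = 2^{33} mod 67 = -1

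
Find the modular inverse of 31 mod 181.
Since 181 is prime, by Fermat 31^(-1) ≡ 31^{179} ≡ 146 (mod 181). Verify: 31 × 146 = 4526 ≡ 1 (mod 181)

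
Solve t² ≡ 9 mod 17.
The square roots of 9 mod 17 are 14 and 3. Verify: 14² = 196 ≡ 9 mod 17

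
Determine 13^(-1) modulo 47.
Since 47 is prime, by Fermat 13^(-1) ≡ 13^{45} ≡ 29 mod 47. Verify: 13 × 29 = 377 ≡ 1 mod 47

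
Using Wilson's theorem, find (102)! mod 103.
By Wilson's theorem, (102)! ≡ -1 ≡ 102 (mod 103)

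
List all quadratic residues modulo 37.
QRs mod 37: {1, 3, 4, 7, 9, 10, 11, 12, 16, 21, 25, 26, 27, 28, 30, 33, 34, 36}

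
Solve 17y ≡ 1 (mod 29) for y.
Since 29 is prime, by Fermat 17^(-1) ≡ 17^{27} ≡ 12 (mod 29). Verify: 17 × 12 = 204 ≡ 1 (mod 29)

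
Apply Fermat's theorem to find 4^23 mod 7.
By Fermat: 4^{6} ≡ 1 mod 7. 23 = 3×6 + 5. So 4^{23} ≡ 4^{5} ≡ 2 mod 7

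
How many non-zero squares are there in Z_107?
Exactly half the non-zero residues mod a prime are QRs: (107-1)/2 = 53.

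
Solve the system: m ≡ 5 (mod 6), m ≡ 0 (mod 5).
M = 6 × 5 = 30. M₁ = 5, y₁ ≡ 5 (mod 6). M₂ = 6, y₂ ≡ 1 (mod 5). m = 5×5×5 + 0×6×1 ≡ 5 (mod 30)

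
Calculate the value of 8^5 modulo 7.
By repeated squaring (mod 7): 8^{1}≡1, 8^{2}≡1, 8^{4}≡1. Then 8^{5} = 8^{4+1} ≡ 1 × 1 ≡ 1 (mod 7)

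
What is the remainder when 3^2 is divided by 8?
3^{2} = 9 ≡ 1 mod 8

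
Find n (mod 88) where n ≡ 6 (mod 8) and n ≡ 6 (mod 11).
M = 8 × 11 = 88. M₁ = 11, y₁ ≡ 3 (mod 8). M₂ = 8, y₂ ≡ 7 (mod 11). n = 6×11×3 + 6×8×7 ≡ 6 (mod 88)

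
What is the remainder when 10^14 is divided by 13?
Using Fermat: 10^{12} ≡ 1 (mod 13). 14 ≡ 2 (mod 12). So 10^{14} ≡ 10^{2} ≡ 9 (mod 13)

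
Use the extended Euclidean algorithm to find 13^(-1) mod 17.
Extended GCD: 13(4) + 17(-3) = 1. So 13^(-1) ≡ 4 (mod 17). Verify: 13 × 4 = 52 ≡ 1 (mod 17)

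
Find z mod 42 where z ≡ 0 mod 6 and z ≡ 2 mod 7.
M = 6 × 7 = 42. M₁ = 7, y₁ ≡ 1 mod 6. M₂ = 6, y₂ ≡ 6 mod 7. z = 0×7×1 + 2×6×6 ≡ 30 mod 42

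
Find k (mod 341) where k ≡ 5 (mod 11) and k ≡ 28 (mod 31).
M = 11 × 31 = 341. M₁ = 31, y₁ ≡ 5 (mod 11). M₂ = 11, y₂ ≡ 17 (mod 31). k = 5×31×5 + 28×11×17 ≡ 214 (mod 341)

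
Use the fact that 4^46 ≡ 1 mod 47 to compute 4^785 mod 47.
By Fermat: 4^{46} ≡ 1 mod 47. 785 ≡ 3 mod 46. So 4^{785} ≡ 4^{3} ≡ 17 mod 47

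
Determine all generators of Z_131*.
There are φ(130) = 48 primitive roots mod 131: {2, 6, 8, 10, 14, 17, 22, 23, 26, 29, 30, 31, 37, 40, 50, 54, 56, 57, 66, 67, 72, 76, 82, 83, 85, 87, 88, 90, 93, 95, 96, 97, 98, 103, 104, 106, 110, 111, 115, 116, 118, 119, 120, 122, 124, 126, 127, 128}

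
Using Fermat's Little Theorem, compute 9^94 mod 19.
By Fermat: 9^{18} ≡ 1 mod 19. 94 = 5×18 + 4. So 9^{94} ≡ 9^{4} ≡ 6 mod 19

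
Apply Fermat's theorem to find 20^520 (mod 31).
By Fermat: 20^{30} ≡ 1 (mod 31). 520 ≡ 10 (mod 30). So 20^{520} ≡ 20^{10} ≡ 5 (mod 31)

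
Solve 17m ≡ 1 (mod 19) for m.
Since 19 is prime, by Fermat 17^(-1) ≡ 17^{17} ≡ 9 (mod 19). Verify: 17 × 9 = 153 ≡ 1 (mod 19)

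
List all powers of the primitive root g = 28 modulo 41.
28^1, 28^2, ..., 28^{40} mod 41: [28, 5, 17, 25, 3, 2, 15, 10, 34, 9, 6, 4, 30, 20, 27, 18, 12, 8, 19, 40, 13, 36, 24, 16, 38, 39, 26, 31, 7, 32, 35, 37, 11, 21, 14, 23, 29, 33, 22, 1]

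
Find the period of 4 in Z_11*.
Powers of 4 mod 11: 4^1≡4, 4^2≡5, 4^3≡9, 4^4≡3, 4^5≡1. So the order of 4 is 5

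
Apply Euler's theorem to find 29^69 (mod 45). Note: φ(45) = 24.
By Euler: 29^{24} ≡ 1 (mod 45) since gcd(29, 45) = 1. 69 = 2×24 + 21. So 29^{69} ≡ 29^{21} ≡ 44 (mod 45)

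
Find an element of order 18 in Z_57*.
34 has order 18 mod 57 since 34^{18} ≡ 1 (mod 57) and no smaller power works.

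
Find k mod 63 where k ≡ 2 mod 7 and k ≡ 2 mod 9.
M = 7 × 9 = 63. M₁ = 9, y₁ ≡ 4 mod 7. M₂ = 7, y₂ ≡ 4 mod 9. k = 2×9×4 + 2×7×4 ≡ 2 mod 63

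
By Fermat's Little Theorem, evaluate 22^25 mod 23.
By Fermat: 22^{22} ≡ 1 (mod 23). So 22^{25} = 22^{22} · 22^{3} ≡ 22^{3} ≡ 22 (mod 23)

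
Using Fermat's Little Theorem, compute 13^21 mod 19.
By Fermat: 13^{18} ≡ 1 (mod 19). So 13^{21} = 13^{18} · 13^{3} ≡ 13^{3} ≡ 12 (mod 19)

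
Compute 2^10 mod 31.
By repeated squaring (mod 31): 2^{1}≡2, 2^{2}≡4, 2^{4}≡16, 2^{8}≡8. Then 2^{10} = 2^{8+2} ≡ 8 × 4 ≡ 1 (mod 31)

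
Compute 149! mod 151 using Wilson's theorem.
(150)! = (149)! × (150) ≡ -1 mod 151. So (149)! ≡ -1 × (150)^(-1) ≡ (-1)×(-1) = 1 mod 151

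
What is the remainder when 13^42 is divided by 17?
Using Fermat: 13^{16} ≡ 1 (mod 17). 42 ≡ 10 (mod 16). So 13^{42} ≡ 13^{10} ≡ 16 (mod 17)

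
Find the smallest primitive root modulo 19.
g = 2. For each prime q|18: 2^{9}≡18, 2^{6}≡7, none ≡ 1, so ord_19(2) = 18 and 2 is a primitive root.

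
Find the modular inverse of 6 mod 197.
Since 197 is prime, by Fermat 6^(-1) ≡ 6^{195} ≡ 33 (mod 197). Verify: 6 × 33 = 198 ≡ 1 (mod 197)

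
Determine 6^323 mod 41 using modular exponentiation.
Using Fermat: 6^{40} ≡ 1 (mod 41). 323 ≡ 3 (mod 40). So 6^{323} ≡ 6^{3} ≡ 11 (mod 41)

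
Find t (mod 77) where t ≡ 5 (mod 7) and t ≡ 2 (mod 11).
M = 7 × 11 = 77. M₁ = 11, y₁ ≡ 2 (mod 7). M₂ = 7, y₂ ≡ 8 (mod 11). t = 5×11×2 + 2×7×8 ≡ 68 (mod 77)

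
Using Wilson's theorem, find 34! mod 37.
(36)! = (34)! × (35) × (36) ≡ -1 (mod 37). So (34)! ≡ -1 × [(36)(35)]^(-1) ≡ 18 (mod 37)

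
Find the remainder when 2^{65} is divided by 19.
By Fermat: 2^{18} ≡ 1 (mod 19). 65 = 3×18 + 11. So 2^{65} ≡ 2^{11} ≡ 15 (mod 19)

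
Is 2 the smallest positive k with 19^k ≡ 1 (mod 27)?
Powers of 19 mod 27: 19^1≡19, 19^2≡10, 19^3≡1. 19^2≡10≢1, so ord ≠ 2. No, the actual order is 3.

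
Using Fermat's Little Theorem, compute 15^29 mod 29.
By Fermat: 15^{28} ≡ 1 mod 29. So 15^{29} = 15^{28} · 15^{1} ≡ 15^{1} ≡ 15 mod 29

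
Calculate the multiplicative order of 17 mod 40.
Powers of 17 mod 40: 17^1≡17, 17^2≡9, 17^3≡33, 17^4≡1. So the order of 17 is 4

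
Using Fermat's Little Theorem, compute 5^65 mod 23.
By Fermat: 5^{22} ≡ 1 (mod 23). 65 = 2×22 + 21. So 5^{65} ≡ 5^{21} ≡ 14 (mod 23)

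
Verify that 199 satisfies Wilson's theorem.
(198)! mod 199 = 198. Since this equals -1 mod 199, Wilson confirms 199 is prime.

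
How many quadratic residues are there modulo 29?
For prime 29, there are (p-1)/2 = (29-1)/2 = 14 quadratic residues (excluding 0).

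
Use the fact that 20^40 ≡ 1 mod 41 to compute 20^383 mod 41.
By Fermat: 20^{40} ≡ 1 mod 41. 383 ≡ 23 mod 40. So 20^{383} ≡ 20^{23} ≡ 5 mod 41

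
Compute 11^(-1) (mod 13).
Since 13 is prime, by Fermat 11^(-1) ≡ 11^{11} ≡ 6 (mod 13). Verify: 11 × 6 = 66 ≡ 1 (mod 13)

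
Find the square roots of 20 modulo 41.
The square roots of 20 mod 41 are 26 and 15. Verify: 26² = 676 ≡ 20 (mod 41)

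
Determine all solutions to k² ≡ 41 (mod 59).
The square roots of 41 mod 59 are 49 and 10. Verify: 49² = 2401 ≡ 41 (mod 59)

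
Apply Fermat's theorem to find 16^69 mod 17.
By Fermat: 16^{16} ≡ 1 mod 17. 69 = 4×16 + 5. So 16^{69} ≡ 16^{5} ≡ 16 mod 17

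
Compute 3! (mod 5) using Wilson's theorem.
(4)! = (3)! × (4) ≡ -1 (mod 5). So (3)! ≡ -1 × (4)^(-1) ≡ (-1)×(-1) = 1 (mod 5)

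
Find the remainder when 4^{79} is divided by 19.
By Fermat: 4^{18} ≡ 1 (mod 19). 79 = 4×18 + 7. So 4^{79} ≡ 4^{7} ≡ 6 (mod 19)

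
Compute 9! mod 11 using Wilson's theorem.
(10)! = (9)! × (10) ≡ -1 mod 11. So (9)! ≡ -1 × (10)^(-1) ≡ (-1)×(-1) = 1 mod 11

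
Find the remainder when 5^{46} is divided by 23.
By Fermat: 5^{22} ≡ 1 mod 23. 46 = 2×22 + 2. So 5^{46} ≡ 5^{2} ≡ 2 mod 23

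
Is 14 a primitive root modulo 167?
14^{83} ≡ 1 (mod 167) and 83 < 166, so ord_167(14) = 83 ≠ 166 and 14 is not a primitive root.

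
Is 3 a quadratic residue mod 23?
By Euler's criterion: 3^{11} ≡ 1 mod 23. Since this equals 1, 3 is a QR.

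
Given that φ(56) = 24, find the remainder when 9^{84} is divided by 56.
By Euler: 9^{24} ≡ 1 (mod 56) since gcd(9, 56) = 1. 84 = 3×24 + 12. So 9^{84} ≡ 9^{12} ≡ 1 (mod 56)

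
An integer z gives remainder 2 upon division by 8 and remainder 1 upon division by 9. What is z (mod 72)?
M = 8 × 9 = 72. M₁ = 9, y₁ ≡ 1 (mod 8). M₂ = 8, y₂ ≡ 8 (mod 9). z = 2×9×1 + 1×8×8 ≡ 10 (mod 72)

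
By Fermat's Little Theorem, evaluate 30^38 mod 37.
By Fermat: 30^{36} ≡ 1 mod 37. So 30^{38} = 30^{36} · 30^{2} ≡ 30^{2} ≡ 12 mod 37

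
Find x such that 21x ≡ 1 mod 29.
Since 29 is prime, by Fermat 21^(-1) ≡ 21^{27} ≡ 18 mod 29. Verify: 21 × 18 = 378 ≡ 1 mod 29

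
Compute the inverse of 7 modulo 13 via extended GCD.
Extended GCD: 7(2) + 13(-1) = 1. So 7^(-1) ≡ 2 (mod 13). Verify: 7 × 2 = 14 ≡ 1 (mod 13)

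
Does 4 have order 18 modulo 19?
4^{9} ≡ 1 mod 19 and 9 < 18, so ord_19(4) = 9 ≠ 18 and 4 is not a primitive root.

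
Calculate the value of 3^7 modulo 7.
Using Fermat: 3^{6} ≡ 1 mod 7. 7 ≡ 1 mod 6. So 3^{7} ≡ 3^{1} ≡ 3 mod 7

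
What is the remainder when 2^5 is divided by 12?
By repeated squaring mod 12: 2^{1}≡2, 2^{2}≡4, 2^{4}≡4. Then 2^{5} = 2^{4+1} ≡ 4 × 2 ≡ 8 mod 12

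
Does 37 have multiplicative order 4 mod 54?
Powers of 37 mod 54: 37^1≡37, 37^2≡19, 37^3≡1. Already 37^3≡1, so the order is 3 < 4. No, the actual order is 3.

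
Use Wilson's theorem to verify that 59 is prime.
(58)! mod 59 = 58. Since this equals -1 mod 59, Wilson confirms 59 is prime.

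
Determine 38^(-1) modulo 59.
Since 59 is prime, by Fermat 38^(-1) ≡ 38^{57} ≡ 14 mod 59. Verify: 38 × 14 = 532 ≡ 1 mod 59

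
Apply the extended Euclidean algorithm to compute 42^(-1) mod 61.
Extended GCD: 42(16) + 61(-11) = 1. So 42^(-1) ≡ 16 mod 61. Verify: 42 × 16 = 672 ≡ 1 mod 61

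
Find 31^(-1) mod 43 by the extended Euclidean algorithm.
Extended GCD: 31(-18) + 43(13) = 1. So 31^(-1) ≡ -18 ≡ 25 mod 43. Verify: 31 × 25 = 775 ≡ 1 mod 43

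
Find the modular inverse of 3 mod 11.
Since 11 is prime, by Fermat 3^(-1) ≡ 3^{9} ≡ 4 (mod 11). Verify: 3 × 4 = 12 ≡ 1 (mod 11)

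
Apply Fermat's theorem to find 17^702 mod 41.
By Fermat: 17^{40} ≡ 1 mod 41. 702 ≡ 22 mod 40. So 17^{702} ≡ 17^{22} ≡ 39 mod 41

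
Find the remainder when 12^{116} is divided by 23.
By Fermat: 12^{22} ≡ 1 mod 23. 116 = 5×22 + 6. So 12^{116} ≡ 12^{6} ≡ 9 mod 23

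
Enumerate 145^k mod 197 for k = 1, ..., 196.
145^1, 145^2, ..., 145^{196} mod 197: [145, 143, 50, 158, 58, 136, 20, 142, 102, 15, 8, 175, 159, 6, 82, 70, 103, 160, 151, 28, 120, 64, 21, 90, 48, 65, 166, 36, 98, 26, 27, 172, 118, 168, 129, 187, 126, 146, 91, 193, 11, 19, 194, 156, 162, 47, 117, 23, 183, 137, 165, 88, 152, 173, 66, 114, 179, 148, 184, 85, 111, 138, 113, 34, 5, 134, 124, 53, 2, 93, 89, 100, 119, 116, 75, 40, 87, 7, 30, 16, 153, 121, 12, 164, 140, 9, 123, 105, 56, 43, 128, 42, 180, 96, 130, 135, 72, 196, 52, 54, 147, 39, 139, 61, 177, 55, 95, 182, 189, 22, 38, 191, 115, 127, 94, 37, 46, 169, 77, 133, 176, 107, 149, 132, 31, 161, 99, 171, 170, 25, 79, 29, 68, 10, 71, 51, 106, 4, 186, 178, 3, 41, 35, 150, 80, 174, 14, 60, 32, 109, 45, 24, 131, 83, 18, 49, 13, 112, 86, 59, 84, 163, 192, 63, 73, 144, 195, 104, 108, 97, 78, 81, 122, 157, 110, 190, 167, 181, 44, 76, 185, 33, 57, 188, 74, 92, 141, 154, 69, 155, 17, 101, 67, 62, 125, 1]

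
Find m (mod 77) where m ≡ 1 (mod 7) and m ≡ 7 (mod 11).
M = 7 × 11 = 77. M₁ = 11, y₁ ≡ 2 (mod 7). M₂ = 7, y₂ ≡ 8 (mod 11). m = 1×11×2 + 7×7×8 ≡ 29 (mod 77)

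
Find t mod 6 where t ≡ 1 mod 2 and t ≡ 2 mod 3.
M = 2 × 3 = 6. M₁ = 3, y₁ ≡ 1 mod 2. M₂ = 2, y₂ ≡ 2 mod 3. t = 1×3×1 + 2×2×2 ≡ 5 mod 6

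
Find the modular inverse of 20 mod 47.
Since 47 is prime, by Fermat 20^(-1) ≡ 20^{45} ≡ 40 (mod 47). Verify: 20 × 40 = 800 ≡ 1 (mod 47)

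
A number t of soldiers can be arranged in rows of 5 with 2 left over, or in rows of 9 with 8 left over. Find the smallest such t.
M = 5 × 9 = 45. M₁ = 9, y₁ ≡ 4 (mod 5). M₂ = 5, y₂ ≡ 2 (mod 9). t = 2×9×4 + 8×5×2 ≡ 17 (mod 45)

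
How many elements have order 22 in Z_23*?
Number of primitive roots mod 23 = φ(p-1) = φ(22) = 10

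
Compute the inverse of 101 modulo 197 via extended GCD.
Extended GCD: 101(-39) + 197(20) = 1. So 101^(-1) ≡ -39 ≡ 158 mod 197. Verify: 101 × 158 = 15958 ≡ 1 mod 197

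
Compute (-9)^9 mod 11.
By repeated squaring (mod 11): (-9)^{1}≡2, (-9)^{2}≡4, (-9)^{4}≡5, (-9)^{8}≡3. Then (-9)^{9} = (-9)^{8+1} ≡ 3 × 2 ≡ 6 (mod 11)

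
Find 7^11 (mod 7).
By repeated squaring (mod 7): 7^{1}≡0, 7^{2}≡0, 7^{4}≡0, 7^{8}≡0. Then 7^{11} = 7^{8+2+1} ≡ 0 × 0 × 0 ≡ 0 (mod 7)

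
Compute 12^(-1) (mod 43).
Since 43 is prime, by Fermat 12^(-1) ≡ 12^{41} ≡ 18 (mod 43). Verify: 12 × 18 = 216 ≡ 1 (mod 43)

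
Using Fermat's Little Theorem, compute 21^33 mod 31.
By Fermat: 21^{30} ≡ 1 mod 31. So 21^{33} = 21^{30} · 21^{3} ≡ 21^{3} ≡ 23 mod 31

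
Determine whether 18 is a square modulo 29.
By Euler's criterion: 18^{14} ≡ 28 mod 29. Since this equals -1 (≡ 28), 18 is not a QR.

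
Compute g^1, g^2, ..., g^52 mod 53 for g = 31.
31^1, 31^2, ..., 31^{52} mod 53: [31, 7, 5, 49, 35, 25, 33, 16, 19, 6, 27, 42, 30, 29, 51, 44, 39, 43, 8, 36, 3, 40, 21, 15, 41, 52, 22, 46, 48, 4, 18, 28, 20, 37, 34, 47, 26, 11, 23, 24, 2, 9, 14, 10, 45, 17, 50, 13, 32, 38, 12, 1]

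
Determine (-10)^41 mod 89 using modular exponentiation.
By repeated squaring (mod 89): (-10)^{1}≡79, (-10)^{2}≡11, (-10)^{4}≡32, (-10)^{8}≡45, (-10)^{16}≡67, (-10)^{32}≡39. Then (-10)^{41} = (-10)^{32+8+1} ≡ 39 × 45 × 79 ≡ 72 (mod 89)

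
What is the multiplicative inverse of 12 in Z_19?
Since 19 is prime, by Fermat 12^(-1) ≡ 12^{17} ≡ 8 mod 19. Verify: 12 × 8 = 96 ≡ 1 mod 19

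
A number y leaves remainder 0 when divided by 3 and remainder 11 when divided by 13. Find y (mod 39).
M = 3 × 13 = 39. M₁ = 13, y₁ ≡ 1 (mod 3). M₂ = 3, y₂ ≡ 9 (mod 13). y = 0×13×1 + 11×3×9 ≡ 24 (mod 39)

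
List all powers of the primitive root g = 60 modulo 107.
60^1, 60^2, ..., 60^{106} mod 107: [60, 69, 74, 53, 77, 19, 70, 27, 15, 44, 72, 40, 46, 85, 71, 87, 84, 11, 18, 10, 65, 48, 98, 102, 21, 83, 58, 56, 43, 12, 78, 79, 32, 101, 68, 14, 91, 3, 73, 100, 8, 52, 17, 57, 103, 81, 45, 25, 2, 13, 31, 41, 106, 47, 38, 33, 54, 30, 88, 37, 80, 92, 63, 35, 67, 61, 22, 36, 20, 23, 96, 89, 97, 42, 59, 9, 5, 86, 24, 49, 51, 64, 95, 29, 28, 75, 6, 39, 93, 16, 104, 34, 7, 99, 55, 90, 50, 4, 26, 62, 82, 105, 94, 76, 66, 1]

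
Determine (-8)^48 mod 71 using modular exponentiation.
By repeated squaring mod 71: (-8)^{1}≡63, (-8)^{2}≡64, (-8)^{4}≡49, (-8)^{8}≡58, (-8)^{16}≡27, (-8)^{32}≡19. Then (-8)^{48} = (-8)^{32+16} ≡ 19 × 27 ≡ 16 mod 71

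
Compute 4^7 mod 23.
By repeated squaring (mod 23): 4^{1}≡4, 4^{2}≡16, 4^{4}≡3. Then 4^{7} = 4^{4+2+1} ≡ 3 × 16 × 4 ≡ 8 (mod 23)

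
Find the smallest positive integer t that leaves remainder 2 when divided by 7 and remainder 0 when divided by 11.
M = 7 × 11 = 77. M₁ = 11, y₁ ≡ 2 mod 7. M₂ = 7, y₂ ≡ 8 mod 11. t = 2×11×2 + 0×7×8 ≡ 44 mod 77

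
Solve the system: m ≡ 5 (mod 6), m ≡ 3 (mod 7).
M = 6 × 7 = 42. M₁ = 7, y₁ ≡ 1 (mod 6). M₂ = 6, y₂ ≡ 6 (mod 7). m = 5×7×1 + 3×6×6 ≡ 17 (mod 42)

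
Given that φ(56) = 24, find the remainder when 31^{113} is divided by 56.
By Euler: 31^{24} ≡ 1 (mod 56) since gcd(31, 56) = 1. 113 = 4×24 + 17. So 31^{113} ≡ 31^{17} ≡ 47 (mod 56)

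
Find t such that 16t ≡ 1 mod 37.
Since 37 is prime, by Fermat 16^(-1) ≡ 16^{35} ≡ 7 mod 37. Verify: 16 × 7 = 112 ≡ 1 mod 37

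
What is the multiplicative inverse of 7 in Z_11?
Since 11 is prime, by Fermat 7^(-1) ≡ 7^{9} ≡ 8 mod 11. Verify: 7 × 8 = 56 ≡ 1 mod 11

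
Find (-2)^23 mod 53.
By repeated squaring mod 53: (-2)^{1}≡51, (-2)^{2}≡4, (-2)^{4}≡16, (-2)^{8}≡44, (-2)^{16}≡28. Then (-2)^{23} = (-2)^{16+4+2+1} ≡ 28 × 16 × 4 × 51 ≡ 20 mod 53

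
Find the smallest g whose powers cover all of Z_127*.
g = 3. For each prime q|126: 3^{63}≡126, 3^{42}≡107, 3^{18}≡4, none ≡ 1, so ord_127(3) = 126 and 3 is a primitive root.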